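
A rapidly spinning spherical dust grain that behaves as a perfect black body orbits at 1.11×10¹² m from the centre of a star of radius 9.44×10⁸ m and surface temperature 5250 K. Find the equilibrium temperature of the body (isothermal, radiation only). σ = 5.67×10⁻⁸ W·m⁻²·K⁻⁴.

The star's surface emits σT_*⁴; at distance d the flux is S = σT_*⁴(R_*/d)².
S = 5.67×10⁻⁸·(5250)⁴·(9.44×10⁸/1.11×10¹²)² = 31.15 W/m².
For an isothermal sphere T⁴ = (1−a)S/(4σ) = 1.374×10⁸ K⁴.

T ≈ 108 K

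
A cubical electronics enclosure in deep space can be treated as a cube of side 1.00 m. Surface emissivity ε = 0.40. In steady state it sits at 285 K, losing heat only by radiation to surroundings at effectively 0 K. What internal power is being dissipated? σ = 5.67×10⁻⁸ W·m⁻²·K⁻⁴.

P ≈ 898 W

Steady state: P = εσA T⁴.
A = 6L² = 6.000 m²; T⁴ = (285)⁴ = 6.598×10⁹ K⁴.
P = 0.40 × 5.67×10⁻⁸ × 6.000 × 6.598×10⁹.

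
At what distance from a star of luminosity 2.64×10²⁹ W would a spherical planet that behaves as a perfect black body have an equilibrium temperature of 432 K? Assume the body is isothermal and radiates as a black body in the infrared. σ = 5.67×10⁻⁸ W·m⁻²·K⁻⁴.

d ≈ 1.63×10¹² m

For an isothermal black-emitting sphere, (1−a)S·πr² = σ·4πr²·T⁴ ⇒ S = 4σT⁴/(1−a).
S = 4·5.67×10⁻⁸·(432)⁴/1.00 = 7899 W/m².
Flux falls as S = L/(4πd²), so d = √(L/(4πS)) = √(2.64×10²⁹/(4π·7899)).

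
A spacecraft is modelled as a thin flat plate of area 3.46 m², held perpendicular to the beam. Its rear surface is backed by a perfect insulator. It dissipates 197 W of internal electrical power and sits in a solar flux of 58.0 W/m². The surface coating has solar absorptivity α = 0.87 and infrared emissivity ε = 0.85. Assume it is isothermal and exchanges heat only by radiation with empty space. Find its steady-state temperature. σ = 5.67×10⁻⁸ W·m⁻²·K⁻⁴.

At steady state, absorbed solar power + internal power = radiated power.
Absorbed: α·S·A_cross = 0.87·58.0·3.460 = 174.6 W (cross-section A).
Total input = 174.6 + 197 = 371.6 W.
Radiated: εσ·A_surf·T⁴ with A_surf = A = 3.460 m².
T⁴ = 371.6/(0.85·5.67×10⁻⁸·3.460) = 2.228×10⁹ K⁴.

T ≈ 217 K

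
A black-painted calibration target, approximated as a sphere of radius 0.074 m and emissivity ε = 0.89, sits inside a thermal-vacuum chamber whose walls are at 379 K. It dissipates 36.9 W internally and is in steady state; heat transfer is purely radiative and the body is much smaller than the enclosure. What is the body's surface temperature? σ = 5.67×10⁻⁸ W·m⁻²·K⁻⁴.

T ≈ 420 K

For a small grey body in a large enclosure, net radiated power = εσA(T⁴ − T_w⁴).
Steady state: P = εσA(T⁴ − T_w⁴) with A = 4πr² = 0.06881 m².
T⁴ = P/(εσA) + T_w⁴ = 36.9/(0.89·5.67×10⁻⁸·0.06881) + (379)⁴
    = 1.063×10¹⁰ + 2.063×10¹⁰ = 3.126×10¹⁰ K⁴.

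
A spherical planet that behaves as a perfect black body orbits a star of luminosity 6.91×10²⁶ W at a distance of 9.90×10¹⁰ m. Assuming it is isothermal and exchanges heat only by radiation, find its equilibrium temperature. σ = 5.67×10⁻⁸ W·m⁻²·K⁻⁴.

First find the stellar flux at distance d: S = L/(4πd²) = 6.91×10²⁶/(4π·(9.90×10¹⁰)²) = 5610 W/m².
For an isothermal sphere, absorbed (1−a)S·πr² = emitted σ·4πr²·T⁴, so T⁴ = (1−a)S/(4σ).
T⁴ = 1.00·5610/(4·5.67×10⁻⁸) = 2.474×10¹⁰ K⁴.

T ≈ 397 K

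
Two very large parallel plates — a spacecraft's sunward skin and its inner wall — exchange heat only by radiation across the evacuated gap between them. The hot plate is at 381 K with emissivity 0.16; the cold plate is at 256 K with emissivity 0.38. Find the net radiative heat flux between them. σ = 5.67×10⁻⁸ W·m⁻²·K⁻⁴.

q ≈ 121 W/m²

For two infinite grey parallel plates, q = σ(T₁⁴ − T₂⁴)/(1/ε₁ + 1/ε₂ − 1).
T₁⁴ − T₂⁴ = 2.107×10¹⁰ − 4.295×10⁹ = 1.678×10¹⁰ K⁴.
1/ε₁ + 1/ε₂ − 1 = 6.250 + 2.632 − 1 = 7.882.
q = 5.67×10⁻⁸ × 1.678×10¹⁰ / 7.882.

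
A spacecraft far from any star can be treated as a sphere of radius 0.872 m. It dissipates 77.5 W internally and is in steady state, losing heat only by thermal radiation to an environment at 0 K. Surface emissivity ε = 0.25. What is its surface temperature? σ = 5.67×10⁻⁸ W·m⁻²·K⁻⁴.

Steady state: internal power = radiated power, P = εσA T⁴.
Radiating area A = 4πr² = 9.555 m².
T⁴ = P/(εσA) = 77.5/(0.25·5.67×10⁻⁸·9.555) = 5.722×10⁸ K⁴.
T = (5.722×10⁸)^(1/4).

T ≈ 155 K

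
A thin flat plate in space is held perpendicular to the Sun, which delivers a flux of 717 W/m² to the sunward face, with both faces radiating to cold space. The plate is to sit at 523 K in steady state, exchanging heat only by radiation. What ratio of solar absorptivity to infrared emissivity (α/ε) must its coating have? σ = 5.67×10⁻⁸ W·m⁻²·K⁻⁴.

α/ε ≈ 11.8

Balance: αS·A = εσ·2A·T⁴ ⇒ α/ε = 2σT⁴/S.
α/ε = 2·5.67×10⁻⁸·(523)⁴/717 = 2·5.67×10⁻⁸·7.482×10¹⁰/717.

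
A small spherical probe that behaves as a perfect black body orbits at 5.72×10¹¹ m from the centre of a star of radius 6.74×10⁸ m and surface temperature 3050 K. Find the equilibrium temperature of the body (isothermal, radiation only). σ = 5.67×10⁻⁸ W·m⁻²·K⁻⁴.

The star's surface emits σT_*⁴; at distance d the flux is S = σT_*⁴(R_*/d)².
S = 5.67×10⁻⁸·(3050)⁴·(6.74×10⁸/5.72×10¹¹)² = 6.813 W/m².
For an isothermal sphere T⁴ = (1−a)S/(4σ) = 3.004×10⁷ K⁴.

T ≈ 74.0 K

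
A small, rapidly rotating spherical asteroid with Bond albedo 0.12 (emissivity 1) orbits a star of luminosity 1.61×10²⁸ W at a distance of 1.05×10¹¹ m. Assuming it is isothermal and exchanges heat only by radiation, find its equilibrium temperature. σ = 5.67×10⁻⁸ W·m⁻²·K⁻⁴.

First find the stellar flux at distance d: S = L/(4πd²) = 1.61×10²⁸/(4π·(1.05×10¹¹)²) = 1.162×10⁵ W/m².
For an isothermal sphere, absorbed (1−a)S·πr² = emitted σ·4πr²·T⁴, so T⁴ = (1−a)S/(4σ).
T⁴ = 0.880·1.162×10⁵/(4·5.67×10⁻⁸) = 4.509×10¹¹ K⁴.

T ≈ 819 K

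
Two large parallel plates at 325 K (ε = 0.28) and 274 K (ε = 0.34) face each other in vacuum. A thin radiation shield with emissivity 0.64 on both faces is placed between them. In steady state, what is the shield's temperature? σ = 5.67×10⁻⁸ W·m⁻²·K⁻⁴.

In steady state the net flux on the hot side equals that on the cold side.
σ(T₁⁴−T_s⁴)/D₁ = σ(T_s⁴−T₂⁴)/D₂, with D₁ = 1/ε₁+1/ε_s−1 = 4.134, D₂ = 1/ε_s+1/ε₂−1 = 3.504.
Solve for T_s⁴: T_s⁴ = (D₂·T₁⁴ + D₁·T₂⁴)/(D₁+D₂) = 8.169×10⁹ K⁴.

T_s ≈ 301 K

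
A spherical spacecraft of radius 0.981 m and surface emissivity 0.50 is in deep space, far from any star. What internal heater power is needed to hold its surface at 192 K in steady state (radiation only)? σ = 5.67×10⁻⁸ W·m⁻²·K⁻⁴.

P ≈ 466 W

P = εσ·4πr²·T⁴.
4πr² = 12.09 m²; T⁴ = 1.359×10⁹ K⁴.
P = 0.50·5.67×10⁻⁸·12.09·1.359×10⁹.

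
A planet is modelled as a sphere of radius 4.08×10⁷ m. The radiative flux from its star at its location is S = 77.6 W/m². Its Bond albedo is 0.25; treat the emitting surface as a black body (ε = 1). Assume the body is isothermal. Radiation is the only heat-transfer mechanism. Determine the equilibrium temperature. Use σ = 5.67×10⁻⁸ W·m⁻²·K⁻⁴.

T ≈ 127 K

At equilibrium, absorbed power = emitted power.
Absorbing cross-section = πr² = 5.230×10¹⁵ m²; emitting surface = 4πr² = 2.092×10¹⁶ m² (ratio 4).
(1−a)S·A_cross = εσ·A_surf·T⁴  ⇒  T⁴ = (1−a)S/(4σ).
T⁴ = 0.750·77.6/(4·5.67×10⁻⁸) = 2.566×10⁸ K⁴.
T = (2.566×10⁸)^(1/4).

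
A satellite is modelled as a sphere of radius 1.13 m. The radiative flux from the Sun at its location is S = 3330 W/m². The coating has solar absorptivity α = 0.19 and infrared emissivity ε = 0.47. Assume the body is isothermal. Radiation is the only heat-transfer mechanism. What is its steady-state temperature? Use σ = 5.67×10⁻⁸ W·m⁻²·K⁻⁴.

T ≈ 278 K

At equilibrium, absorbed power = emitted power.
Absorbing cross-section = πr² = 4.011 m²; emitting surface = 4πr² = 16.05 m² (ratio 4).
αS·A_cross = εσ·A_surf·T⁴  ⇒  T⁴ = αS/(ε·4σ).
T⁴ = 0.190·3330/(0.47·4·5.67×10⁻⁸) = 5.935×10⁹ K⁴.
T = (5.935×10⁹)^(1/4).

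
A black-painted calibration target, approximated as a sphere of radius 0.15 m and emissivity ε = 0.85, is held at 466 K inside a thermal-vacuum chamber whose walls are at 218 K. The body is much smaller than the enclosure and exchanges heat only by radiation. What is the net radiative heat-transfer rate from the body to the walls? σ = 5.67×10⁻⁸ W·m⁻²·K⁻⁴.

For a small grey body in a large enclosure: P_net = εσA(T_body⁴ − T_wall⁴).
A = 4πr² = 0.2827 m²; T_body⁴ − T_wall⁴ = 4.716×10¹⁰ − 2.259×10⁹ = 4.490×10¹⁰ K⁴.
|P_net| = 0.85·5.67×10⁻⁸·0.2827·4.490×10¹⁰.

P_net ≈ 612 W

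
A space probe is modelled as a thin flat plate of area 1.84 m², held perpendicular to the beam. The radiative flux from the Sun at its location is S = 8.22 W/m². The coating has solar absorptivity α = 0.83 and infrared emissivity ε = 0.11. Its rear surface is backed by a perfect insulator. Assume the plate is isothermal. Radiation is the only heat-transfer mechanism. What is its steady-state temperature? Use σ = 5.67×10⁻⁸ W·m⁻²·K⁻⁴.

At equilibrium, absorbed power = emitted power.
Absorbing cross-section = A = 1.840 m²; emitting surface = A = 1.840 m² (ratio 1).
αS·A_cross = εσ·A_surf·T⁴  ⇒  T⁴ = αS/(ε·1σ).
T⁴ = 0.830·8.22/(0.11·1·5.67×10⁻⁸) = 1.094×10⁹ K⁴.
T = (1.094×10⁹)^(1/4).

T ≈ 182 K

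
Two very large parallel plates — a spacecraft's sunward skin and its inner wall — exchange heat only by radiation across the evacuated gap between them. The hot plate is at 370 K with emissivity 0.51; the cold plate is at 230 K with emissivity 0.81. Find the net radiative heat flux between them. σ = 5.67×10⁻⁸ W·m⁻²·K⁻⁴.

q ≈ 412 W/m²

For two infinite grey parallel plates, q = σ(T₁⁴ − T₂⁴)/(1/ε₁ + 1/ε₂ − 1).
T₁⁴ − T₂⁴ = 1.874×10¹⁰ − 2.798×10⁹ = 1.594×10¹⁰ K⁴.
1/ε₁ + 1/ε₂ − 1 = 1.961 + 1.235 − 1 = 2.195.
q = 5.67×10⁻⁸ × 1.594×10¹⁰ / 2.195.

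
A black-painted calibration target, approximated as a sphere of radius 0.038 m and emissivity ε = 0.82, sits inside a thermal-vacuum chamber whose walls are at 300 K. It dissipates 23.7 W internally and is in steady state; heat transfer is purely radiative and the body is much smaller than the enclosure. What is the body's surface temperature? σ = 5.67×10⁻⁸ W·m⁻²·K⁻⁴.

For a small grey body in a large enclosure, net radiated power = εσA(T⁴ − T_w⁴).
Steady state: P = εσA(T⁴ − T_w⁴) with A = 4πr² = 0.01815 m².
T⁴ = P/(εσA) + T_w⁴ = 23.7/(0.82·5.67×10⁻⁸·0.01815) + (300)⁴
    = 2.809×10¹⁰ + 8.100×10⁹ = 3.619×10¹⁰ K⁴.

T ≈ 436 K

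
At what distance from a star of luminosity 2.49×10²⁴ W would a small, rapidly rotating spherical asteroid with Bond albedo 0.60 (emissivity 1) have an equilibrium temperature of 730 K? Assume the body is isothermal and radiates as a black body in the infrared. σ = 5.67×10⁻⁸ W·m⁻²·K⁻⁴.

For an isothermal black-emitting sphere, (1−a)S·πr² = σ·4πr²·T⁴ ⇒ S = 4σT⁴/(1−a).
S = 4·5.67×10⁻⁸·(730)⁴/0.400 = 1.610×10⁵ W/m².
Flux falls as S = L/(4πd²), so d = √(L/(4πS)) = √(2.49×10²⁴/(4π·1.610×10⁵)).

d ≈ 1.11×10⁹ m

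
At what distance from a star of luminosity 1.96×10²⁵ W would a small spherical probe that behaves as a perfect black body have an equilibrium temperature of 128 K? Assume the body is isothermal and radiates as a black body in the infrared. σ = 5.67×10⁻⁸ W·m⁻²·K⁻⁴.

d ≈ 1.60×10¹¹ m

For an isothermal black-emitting sphere, (1−a)S·πr² = σ·4πr²·T⁴ ⇒ S = 4σT⁴/(1−a).
S = 4·5.67×10⁻⁸·(128)⁴/1.00 = 60.88 W/m².
Flux falls as S = L/(4πd²), so d = √(L/(4πS)) = √(1.96×10²⁵/(4π·60.88)).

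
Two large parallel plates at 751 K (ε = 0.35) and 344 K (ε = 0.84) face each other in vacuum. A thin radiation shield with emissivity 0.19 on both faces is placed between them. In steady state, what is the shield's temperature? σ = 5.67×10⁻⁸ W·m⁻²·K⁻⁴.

In steady state the net flux on the hot side equals that on the cold side.
σ(T₁⁴−T_s⁴)/D₁ = σ(T_s⁴−T₂⁴)/D₂, with D₁ = 1/ε₁+1/ε_s−1 = 7.120, D₂ = 1/ε_s+1/ε₂−1 = 5.454.
Solve for T_s⁴: T_s⁴ = (D₂·T₁⁴ + D₁·T₂⁴)/(D₁+D₂) = 1.459×10¹¹ K⁴.

T_s ≈ 618 K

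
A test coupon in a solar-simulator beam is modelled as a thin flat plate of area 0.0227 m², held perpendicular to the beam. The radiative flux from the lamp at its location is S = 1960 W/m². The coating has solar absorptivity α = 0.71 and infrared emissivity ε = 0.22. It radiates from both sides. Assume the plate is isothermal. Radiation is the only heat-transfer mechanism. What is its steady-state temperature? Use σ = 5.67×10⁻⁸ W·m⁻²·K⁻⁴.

T ≈ 486 K

At equilibrium, absorbed power = emitted power.
Absorbing cross-section = A = 0.02270 m²; emitting surface = 2A = 0.04540 m² (ratio 2).
αS·A_cross = εσ·A_surf·T⁴  ⇒  T⁴ = αS/(ε·2σ).
T⁴ = 0.710·1960/(0.22·2·5.67×10⁻⁸) = 5.578×10¹⁰ K⁴.
T = (5.578×10¹⁰)^(1/4).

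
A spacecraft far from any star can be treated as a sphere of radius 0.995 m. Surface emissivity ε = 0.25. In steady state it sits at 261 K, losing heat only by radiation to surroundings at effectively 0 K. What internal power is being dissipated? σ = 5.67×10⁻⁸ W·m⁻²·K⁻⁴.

P ≈ 818 W

Steady state: P = εσA T⁴.
A = 4πr² = 12.44 m²; T⁴ = (261)⁴ = 4.640×10⁹ K⁴.
P = 0.25 × 5.67×10⁻⁸ × 12.44 × 4.640×10⁹.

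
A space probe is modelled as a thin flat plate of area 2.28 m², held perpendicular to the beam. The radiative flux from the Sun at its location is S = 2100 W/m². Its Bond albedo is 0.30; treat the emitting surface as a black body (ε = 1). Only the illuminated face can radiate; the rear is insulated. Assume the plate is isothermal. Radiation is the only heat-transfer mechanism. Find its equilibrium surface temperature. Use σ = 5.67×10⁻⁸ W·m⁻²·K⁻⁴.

At equilibrium, absorbed power = emitted power.
Absorbing cross-section = A = 2.280 m²; emitting surface = A = 2.280 m² (ratio 1).
(1−a)S·A_cross = εσ·A_surf·T⁴  ⇒  T⁴ = (1−a)S/(1σ).
T⁴ = 0.700·2100/(1·5.67×10⁻⁸) = 2.593×10¹⁰ K⁴.
T = (2.593×10¹⁰)^(1/4).

T ≈ 401 K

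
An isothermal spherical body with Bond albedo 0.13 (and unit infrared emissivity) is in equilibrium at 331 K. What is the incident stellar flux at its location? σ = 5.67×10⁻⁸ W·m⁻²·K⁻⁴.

(1−a)S·πr² = σ·4πr²·T⁴ ⇒ S = 4σT⁴/(1−a).
S = 4·5.67×10⁻⁸·1.200×10¹⁰/0.870.

S ≈ 3130 W/m²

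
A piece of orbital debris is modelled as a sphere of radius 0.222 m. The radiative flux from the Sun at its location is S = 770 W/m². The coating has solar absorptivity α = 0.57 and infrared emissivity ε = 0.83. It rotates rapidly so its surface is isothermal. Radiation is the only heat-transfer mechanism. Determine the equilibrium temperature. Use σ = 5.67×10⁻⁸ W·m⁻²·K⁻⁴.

T ≈ 220 K

At equilibrium, absorbed power = emitted power.
Absorbing cross-section = πr² = 0.1548 m²; emitting surface = 4πr² = 0.6193 m² (ratio 4).
αS·A_cross = εσ·A_surf·T⁴  ⇒  T⁴ = αS/(ε·4σ).
T⁴ = 0.570·770/(0.83·4·5.67×10⁻⁸) = 2.332×10⁹ K⁴.
T = (2.332×10⁹)^(1/4).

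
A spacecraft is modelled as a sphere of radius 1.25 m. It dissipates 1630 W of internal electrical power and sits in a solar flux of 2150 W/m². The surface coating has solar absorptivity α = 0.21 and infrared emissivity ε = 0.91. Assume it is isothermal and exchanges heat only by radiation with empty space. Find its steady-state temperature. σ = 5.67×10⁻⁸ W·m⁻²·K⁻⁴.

T ≈ 248 K

At steady state, absorbed solar power + internal power = radiated power.
Absorbed: α·S·A_cross = 0.21·2150·4.909 = 2216 W (cross-section πr²).
Total input = 2216 + 1630 = 3846 W.
Radiated: εσ·A_surf·T⁴ with A_surf = 4πr² = 19.63 m².
T⁴ = 3846/(0.91·5.67×10⁻⁸·19.63) = 3.797×10⁹ K⁴.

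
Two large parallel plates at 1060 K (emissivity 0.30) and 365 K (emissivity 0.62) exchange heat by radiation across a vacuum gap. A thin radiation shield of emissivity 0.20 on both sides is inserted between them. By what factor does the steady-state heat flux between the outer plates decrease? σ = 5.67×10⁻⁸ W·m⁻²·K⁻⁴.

Without shield: q₀ = σΔ(T⁴)/(1/ε₁+1/ε₂−1) with denominator 3.946.
With shield the two gaps are in series; the resistances add: (1/ε₁+1/ε_s−1)+(1/ε_s+1/ε₂−1) = 7.333+5.613 = 12.95.
Heat-flux ratio q₀/q = 12.95/3.946.

factor ≈ 3.28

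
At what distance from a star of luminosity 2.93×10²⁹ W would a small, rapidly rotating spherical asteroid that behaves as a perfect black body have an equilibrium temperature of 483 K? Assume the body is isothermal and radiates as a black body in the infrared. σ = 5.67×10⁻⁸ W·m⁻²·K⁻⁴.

For an isothermal black-emitting sphere, (1−a)S·πr² = σ·4πr²·T⁴ ⇒ S = 4σT⁴/(1−a).
S = 4·5.67×10⁻⁸·(483)⁴/1.00 = 12340 W/m².
Flux falls as S = L/(4πd²), so d = √(L/(4πS)) = √(2.93×10²⁹/(4π·12340)).

d ≈ 1.37×10¹² m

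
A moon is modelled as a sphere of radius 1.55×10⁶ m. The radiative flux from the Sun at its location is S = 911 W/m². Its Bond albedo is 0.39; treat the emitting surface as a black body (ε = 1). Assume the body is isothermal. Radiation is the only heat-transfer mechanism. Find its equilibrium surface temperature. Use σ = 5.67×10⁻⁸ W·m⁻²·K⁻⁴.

At equilibrium, absorbed power = emitted power.
Absorbing cross-section = πr² = 7.548×10¹² m²; emitting surface = 4πr² = 3.019×10¹³ m² (ratio 4).
(1−a)S·A_cross = εσ·A_surf·T⁴  ⇒  T⁴ = (1−a)S/(4σ).
T⁴ = 0.610·911/(4·5.67×10⁻⁸) = 2.450×10⁹ K⁴.
T = (2.450×10⁹)^(1/4).

T ≈ 222 K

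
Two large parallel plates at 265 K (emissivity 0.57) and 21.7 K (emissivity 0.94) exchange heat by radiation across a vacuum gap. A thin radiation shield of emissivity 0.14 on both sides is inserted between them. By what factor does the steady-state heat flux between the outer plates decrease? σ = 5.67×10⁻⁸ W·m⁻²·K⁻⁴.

Without shield: q₀ = σΔ(T⁴)/(1/ε₁+1/ε₂−1) with denominator 1.818.
With shield the two gaps are in series; the resistances add: (1/ε₁+1/ε_s−1)+(1/ε_s+1/ε₂−1) = 7.897+7.207 = 15.10.
Heat-flux ratio q₀/q = 15.10/1.818.

factor ≈ 8.31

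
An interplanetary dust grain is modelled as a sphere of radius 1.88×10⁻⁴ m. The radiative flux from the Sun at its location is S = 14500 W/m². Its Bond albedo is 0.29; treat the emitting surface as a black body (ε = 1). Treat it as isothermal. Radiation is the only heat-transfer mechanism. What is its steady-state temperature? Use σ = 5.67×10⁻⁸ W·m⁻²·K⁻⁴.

T ≈ 462 K

At equilibrium, absorbed power = emitted power.
Absorbing cross-section = πr² = 1.110×10⁻⁷ m²; emitting surface = 4πr² = 4.441×10⁻⁷ m² (ratio 4).
(1−a)S·A_cross = εσ·A_surf·T⁴  ⇒  T⁴ = (1−a)S/(4σ).
T⁴ = 0.710·14500/(4·5.67×10⁻⁸) = 4.539×10¹⁰ K⁴.
T = (4.539×10¹⁰)^(1/4).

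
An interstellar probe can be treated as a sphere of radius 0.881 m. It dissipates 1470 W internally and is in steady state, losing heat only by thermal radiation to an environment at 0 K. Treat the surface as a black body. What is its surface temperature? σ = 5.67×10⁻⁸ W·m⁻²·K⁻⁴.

T ≈ 227 K

Steady state: internal power = radiated power, P = εσA T⁴.
Radiating area A = 4πr² = 9.754 m².
T⁴ = P/(εσA) = 1470/(1.0·5.67×10⁻⁸·9.754) = 2.658×10⁹ K⁴.
T = (2.658×10⁹)^(1/4).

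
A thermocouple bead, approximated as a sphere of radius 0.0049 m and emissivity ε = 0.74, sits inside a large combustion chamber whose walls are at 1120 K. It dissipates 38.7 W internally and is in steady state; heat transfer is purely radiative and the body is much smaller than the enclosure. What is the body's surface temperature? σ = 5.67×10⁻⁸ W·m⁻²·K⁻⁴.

T ≈ 1470 K

For a small grey body in a large enclosure, net radiated power = εσA(T⁴ − T_w⁴).
Steady state: P = εσA(T⁴ − T_w⁴) with A = 4πr² = 3.017×10⁻⁴ m².
T⁴ = P/(εσA) + T_w⁴ = 38.7/(0.74·5.67×10⁻⁸·3.017×10⁻⁴) + (1120)⁴
    = 3.057×10¹² + 1.574×10¹² = 4.631×10¹² K⁴.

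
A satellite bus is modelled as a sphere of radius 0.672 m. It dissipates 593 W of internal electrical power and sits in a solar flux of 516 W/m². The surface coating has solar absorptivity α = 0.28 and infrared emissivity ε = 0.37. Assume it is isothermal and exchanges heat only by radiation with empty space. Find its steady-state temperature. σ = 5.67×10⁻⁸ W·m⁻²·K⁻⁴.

At steady state, absorbed solar power + internal power = radiated power.
Absorbed: α·S·A_cross = 0.28·516·1.419 = 205.0 W (cross-section πr²).
Total input = 205.0 + 593 = 798.0 W.
Radiated: εσ·A_surf·T⁴ with A_surf = 4πr² = 5.675 m².
T⁴ = 798.0/(0.37·5.67×10⁻⁸·5.675) = 6.703×10⁹ K⁴.

T ≈ 286 K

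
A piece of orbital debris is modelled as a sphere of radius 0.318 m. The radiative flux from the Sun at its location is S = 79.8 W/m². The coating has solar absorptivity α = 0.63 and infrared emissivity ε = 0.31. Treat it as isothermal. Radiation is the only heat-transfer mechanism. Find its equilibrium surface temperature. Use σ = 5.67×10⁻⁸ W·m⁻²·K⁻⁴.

At equilibrium, absorbed power = emitted power.
Absorbing cross-section = πr² = 0.3177 m²; emitting surface = 4πr² = 1.271 m² (ratio 4).
αS·A_cross = εσ·A_surf·T⁴  ⇒  T⁴ = αS/(ε·4σ).
T⁴ = 0.630·79.8/(0.31·4·5.67×10⁻⁸) = 7.151×10⁸ K⁴.
T = (7.151×10⁸)^(1/4).

T ≈ 164 K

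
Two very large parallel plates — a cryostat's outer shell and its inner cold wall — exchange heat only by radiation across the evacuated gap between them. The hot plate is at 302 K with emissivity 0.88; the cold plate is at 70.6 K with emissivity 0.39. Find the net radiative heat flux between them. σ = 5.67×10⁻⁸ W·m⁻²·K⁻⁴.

q ≈ 174 W/m²

For two infinite grey parallel plates, q = σ(T₁⁴ − T₂⁴)/(1/ε₁ + 1/ε₂ − 1).
T₁⁴ − T₂⁴ = 8.318×10⁹ − 2.484×10⁷ = 8.293×10⁹ K⁴.
1/ε₁ + 1/ε₂ − 1 = 1.136 + 2.564 − 1 = 2.700.
q = 5.67×10⁻⁸ × 8.293×10⁹ / 2.700.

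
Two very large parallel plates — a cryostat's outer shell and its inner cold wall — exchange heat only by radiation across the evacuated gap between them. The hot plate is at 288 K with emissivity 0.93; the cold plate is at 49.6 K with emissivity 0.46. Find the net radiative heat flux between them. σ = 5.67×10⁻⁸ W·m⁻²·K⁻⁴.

q ≈ 173 W/m²

For two infinite grey parallel plates, q = σ(T₁⁴ − T₂⁴)/(1/ε₁ + 1/ε₂ − 1).
T₁⁴ − T₂⁴ = 6.880×10⁹ − 6.052×10⁶ = 6.874×10⁹ K⁴.
1/ε₁ + 1/ε₂ − 1 = 1.075 + 2.174 − 1 = 2.249.
q = 5.67×10⁻⁸ × 6.874×10⁹ / 2.249.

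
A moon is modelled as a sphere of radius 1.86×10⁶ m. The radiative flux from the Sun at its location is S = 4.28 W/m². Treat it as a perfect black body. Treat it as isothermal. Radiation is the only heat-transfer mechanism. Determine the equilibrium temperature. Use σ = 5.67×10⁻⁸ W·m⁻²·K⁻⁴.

T ≈ 65.9 K

At equilibrium, absorbed power = emitted power.
Absorbing cross-section = πr² = 1.087×10¹³ m²; emitting surface = 4πr² = 4.347×10¹³ m² (ratio 4).
S·A_cross = εσ·A_surf·T⁴  ⇒  T⁴ = S/(4σ).
T⁴ = 1.00·4.28/(4·5.67×10⁻⁸) = 1.887×10⁷ K⁴.
T = (1.887×10⁷)^(1/4).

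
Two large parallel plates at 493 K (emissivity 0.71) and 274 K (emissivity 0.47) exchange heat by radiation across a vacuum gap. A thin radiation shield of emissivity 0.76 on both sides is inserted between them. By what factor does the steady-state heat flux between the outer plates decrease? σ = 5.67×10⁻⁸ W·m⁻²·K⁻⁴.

Without shield: q₀ = σΔ(T⁴)/(1/ε₁+1/ε₂−1) with denominator 2.536.
With shield the two gaps are in series; the resistances add: (1/ε₁+1/ε_s−1)+(1/ε_s+1/ε₂−1) = 1.724+2.443 = 4.168.
Heat-flux ratio q₀/q = 4.168/2.536.

factor ≈ 1.64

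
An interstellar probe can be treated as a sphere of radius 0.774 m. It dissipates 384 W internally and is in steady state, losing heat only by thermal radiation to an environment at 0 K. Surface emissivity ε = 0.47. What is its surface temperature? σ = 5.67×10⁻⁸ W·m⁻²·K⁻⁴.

Steady state: internal power = radiated power, P = εσA T⁴.
Radiating area A = 4πr² = 7.528 m².
T⁴ = P/(εσA) = 384/(0.47·5.67×10⁻⁸·7.528) = 1.914×10⁹ K⁴.
T = (1.914×10⁹)^(1/4).

T ≈ 209 K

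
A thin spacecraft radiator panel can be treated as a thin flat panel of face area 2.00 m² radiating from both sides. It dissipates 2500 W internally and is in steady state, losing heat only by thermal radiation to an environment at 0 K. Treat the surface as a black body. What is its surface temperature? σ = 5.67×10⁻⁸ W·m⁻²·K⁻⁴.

Steady state: internal power = radiated power, P = εσA T⁴.
Radiating area A = 2·2.00 = 4.000 m².
T⁴ = P/(εσA) = 2500/(1.0·5.67×10⁻⁸·4.000) = 1.102×10¹⁰ K⁴.
T = (1.102×10¹⁰)^(1/4).

T ≈ 324 K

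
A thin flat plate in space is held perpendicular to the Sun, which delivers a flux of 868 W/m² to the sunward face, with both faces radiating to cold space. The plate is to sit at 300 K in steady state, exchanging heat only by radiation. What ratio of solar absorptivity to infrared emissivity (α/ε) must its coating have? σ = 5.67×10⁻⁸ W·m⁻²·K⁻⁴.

α/ε ≈ 1.06

Balance: αS·A = εσ·2A·T⁴ ⇒ α/ε = 2σT⁴/S.
α/ε = 2·5.67×10⁻⁸·(300)⁴/868 = 2·5.67×10⁻⁸·8.100×10⁹/868.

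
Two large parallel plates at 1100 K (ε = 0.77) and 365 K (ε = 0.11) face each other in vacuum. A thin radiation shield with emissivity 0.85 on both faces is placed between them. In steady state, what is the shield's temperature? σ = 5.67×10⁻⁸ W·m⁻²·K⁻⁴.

In steady state the net flux on the hot side equals that on the cold side.
σ(T₁⁴−T_s⁴)/D₁ = σ(T_s⁴−T₂⁴)/D₂, with D₁ = 1/ε₁+1/ε_s−1 = 1.475, D₂ = 1/ε_s+1/ε₂−1 = 9.267.
Solve for T_s⁴: T_s⁴ = (D₂·T₁⁴ + D₁·T₂⁴)/(D₁+D₂) = 1.265×10¹² K⁴.

T_s ≈ 1060 K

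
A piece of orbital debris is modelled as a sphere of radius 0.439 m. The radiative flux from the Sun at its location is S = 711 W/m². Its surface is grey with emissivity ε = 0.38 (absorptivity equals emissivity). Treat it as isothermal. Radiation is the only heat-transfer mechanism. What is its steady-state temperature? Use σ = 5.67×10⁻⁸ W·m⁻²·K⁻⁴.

T ≈ 237 K

At equilibrium, absorbed power = emitted power.
Absorbing cross-section = πr² = 0.6055 m²; emitting surface = 4πr² = 2.422 m² (ratio 4).
εS·A_cross = εσ·A_surf·T⁴  ⇒  T⁴ = S/(4σ)   (ε cancels).
T⁴ = 711/(4·5.67×10⁻⁸) = 3.135×10⁹ K⁴.
T = (3.135×10⁹)^(1/4).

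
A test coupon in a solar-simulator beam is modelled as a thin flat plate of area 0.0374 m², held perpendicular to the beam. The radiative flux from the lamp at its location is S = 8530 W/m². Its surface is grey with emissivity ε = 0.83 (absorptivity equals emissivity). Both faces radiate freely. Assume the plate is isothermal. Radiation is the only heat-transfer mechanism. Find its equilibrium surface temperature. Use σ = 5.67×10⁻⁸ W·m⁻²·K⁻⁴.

T ≈ 524 K

At equilibrium, absorbed power = emitted power.
Absorbing cross-section = A = 0.03740 m²; emitting surface = 2A = 0.07480 m² (ratio 2).
εS·A_cross = εσ·A_surf·T⁴  ⇒  T⁴ = S/(2σ)   (ε cancels).
T⁴ = 8530/(2·5.67×10⁻⁸) = 7.522×10¹⁰ K⁴.
T = (7.522×10¹⁰)^(1/4).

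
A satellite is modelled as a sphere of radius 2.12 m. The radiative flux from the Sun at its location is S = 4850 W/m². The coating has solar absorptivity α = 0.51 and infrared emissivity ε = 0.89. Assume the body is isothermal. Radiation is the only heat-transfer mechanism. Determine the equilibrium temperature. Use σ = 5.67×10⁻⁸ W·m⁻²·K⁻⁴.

At equilibrium, absorbed power = emitted power.
Absorbing cross-section = πr² = 14.12 m²; emitting surface = 4πr² = 56.48 m² (ratio 4).
αS·A_cross = εσ·A_surf·T⁴  ⇒  T⁴ = αS/(ε·4σ).
T⁴ = 0.510·4850/(0.89·4·5.67×10⁻⁸) = 1.225×10¹⁰ K⁴.
T = (1.225×10¹⁰)^(1/4).

T ≈ 333 K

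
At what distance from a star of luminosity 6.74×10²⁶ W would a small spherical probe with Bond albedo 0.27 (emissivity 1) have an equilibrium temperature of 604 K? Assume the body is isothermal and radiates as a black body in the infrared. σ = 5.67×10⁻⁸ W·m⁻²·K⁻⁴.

For an isothermal black-emitting sphere, (1−a)S·πr² = σ·4πr²·T⁴ ⇒ S = 4σT⁴/(1−a).
S = 4·5.67×10⁻⁸·(604)⁴/0.730 = 41350 W/m².
Flux falls as S = L/(4πd²), so d = √(L/(4πS)) = √(6.74×10²⁶/(4π·41350)).

d ≈ 3.60×10¹⁰ m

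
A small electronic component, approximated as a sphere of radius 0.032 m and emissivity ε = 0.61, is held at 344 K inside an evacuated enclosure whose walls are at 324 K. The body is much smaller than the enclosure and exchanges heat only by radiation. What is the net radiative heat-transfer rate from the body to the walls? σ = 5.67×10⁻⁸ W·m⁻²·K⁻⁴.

For a small grey body in a large enclosure: P_net = εσA(T_body⁴ − T_wall⁴).
A = 4πr² = 0.01287 m²; T_body⁴ − T_wall⁴ = 1.400×10¹⁰ − 1.102×10¹⁰ = 2.983×10⁹ K⁴.
|P_net| = 0.61·5.67×10⁻⁸·0.01287·2.983×10⁹.

P_net ≈ 1.33 W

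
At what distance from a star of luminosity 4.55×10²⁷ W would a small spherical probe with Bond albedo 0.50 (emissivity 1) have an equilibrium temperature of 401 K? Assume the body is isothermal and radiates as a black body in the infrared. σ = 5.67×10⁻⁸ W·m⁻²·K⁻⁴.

d ≈ 1.76×10¹¹ m

For an isothermal black-emitting sphere, (1−a)S·πr² = σ·4πr²·T⁴ ⇒ S = 4σT⁴/(1−a).
S = 4·5.67×10⁻⁸·(401)⁴/0.500 = 11730 W/m².
Flux falls as S = L/(4πd²), so d = √(L/(4πS)) = √(4.55×10²⁷/(4π·11730)).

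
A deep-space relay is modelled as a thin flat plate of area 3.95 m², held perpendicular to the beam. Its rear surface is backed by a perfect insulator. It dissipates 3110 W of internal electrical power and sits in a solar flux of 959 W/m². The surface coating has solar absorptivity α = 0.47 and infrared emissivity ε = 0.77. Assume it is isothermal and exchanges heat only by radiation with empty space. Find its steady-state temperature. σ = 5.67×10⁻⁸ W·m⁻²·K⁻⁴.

T ≈ 410 K

At steady state, absorbed solar power + internal power = radiated power.
Absorbed: α·S·A_cross = 0.47·959·3.950 = 1780 W (cross-section A).
Total input = 1780 + 3110 = 4890 W.
Radiated: εσ·A_surf·T⁴ with A_surf = A = 3.950 m².
T⁴ = 4890/(0.77·5.67×10⁻⁸·3.950) = 2.836×10¹⁰ K⁴.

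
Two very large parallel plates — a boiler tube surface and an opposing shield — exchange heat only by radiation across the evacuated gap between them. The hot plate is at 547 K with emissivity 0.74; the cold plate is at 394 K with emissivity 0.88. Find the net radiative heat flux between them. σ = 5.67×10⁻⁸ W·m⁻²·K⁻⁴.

For two infinite grey parallel plates, q = σ(T₁⁴ − T₂⁴)/(1/ε₁ + 1/ε₂ − 1).
T₁⁴ − T₂⁴ = 8.953×10¹⁰ − 2.410×10¹⁰ = 6.543×10¹⁰ K⁴.
1/ε₁ + 1/ε₂ − 1 = 1.351 + 1.136 − 1 = 1.488.
q = 5.67×10⁻⁸ × 6.543×10¹⁰ / 1.488.

q ≈ 2490 W/m²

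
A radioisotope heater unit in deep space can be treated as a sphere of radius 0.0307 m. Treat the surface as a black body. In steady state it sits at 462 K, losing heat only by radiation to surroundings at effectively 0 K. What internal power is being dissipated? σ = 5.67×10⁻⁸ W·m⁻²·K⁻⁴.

Steady state: P = εσA T⁴.
A = 4πr² = 0.01184 m²; T⁴ = (462)⁴ = 4.556×10¹⁰ K⁴.
P = 1.0 × 5.67×10⁻⁸ × 0.01184 × 4.556×10¹⁰.

P ≈ 30.6 W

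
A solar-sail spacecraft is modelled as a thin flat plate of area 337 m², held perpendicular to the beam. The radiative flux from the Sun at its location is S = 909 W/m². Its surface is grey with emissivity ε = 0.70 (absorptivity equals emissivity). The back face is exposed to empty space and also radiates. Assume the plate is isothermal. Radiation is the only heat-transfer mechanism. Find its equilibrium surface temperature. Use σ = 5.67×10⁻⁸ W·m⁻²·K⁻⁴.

T ≈ 299 K

At equilibrium, absorbed power = emitted power.
Absorbing cross-section = A = 337.0 m²; emitting surface = 2A = 674.0 m² (ratio 2).
εS·A_cross = εσ·A_surf·T⁴  ⇒  T⁴ = S/(2σ)   (ε cancels).
T⁴ = 909/(2·5.67×10⁻⁸) = 8.016×10⁹ K⁴.
T = (8.016×10⁹)^(1/4).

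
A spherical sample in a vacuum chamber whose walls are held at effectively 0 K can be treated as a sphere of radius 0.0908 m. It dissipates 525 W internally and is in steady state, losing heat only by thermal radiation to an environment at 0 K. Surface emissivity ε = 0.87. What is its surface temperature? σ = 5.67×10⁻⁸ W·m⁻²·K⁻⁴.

Steady state: internal power = radiated power, P = εσA T⁴.
Radiating area A = 4πr² = 0.1036 m².
T⁴ = P/(εσA) = 525/(0.87·5.67×10⁻⁸·0.1036) = 1.027×10¹¹ K⁴.
T = (1.027×10¹¹)^(1/4).

T ≈ 566 K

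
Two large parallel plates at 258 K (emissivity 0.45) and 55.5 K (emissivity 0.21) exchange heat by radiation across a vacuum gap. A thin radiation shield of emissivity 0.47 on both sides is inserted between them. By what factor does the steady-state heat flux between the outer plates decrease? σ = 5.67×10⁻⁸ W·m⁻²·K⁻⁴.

factor ≈ 1.54

Without shield: q₀ = σΔ(T⁴)/(1/ε₁+1/ε₂−1) with denominator 5.984.
With shield the two gaps are in series; the resistances add: (1/ε₁+1/ε_s−1)+(1/ε_s+1/ε₂−1) = 3.350+5.890 = 9.239.
Heat-flux ratio q₀/q = 9.239/5.984.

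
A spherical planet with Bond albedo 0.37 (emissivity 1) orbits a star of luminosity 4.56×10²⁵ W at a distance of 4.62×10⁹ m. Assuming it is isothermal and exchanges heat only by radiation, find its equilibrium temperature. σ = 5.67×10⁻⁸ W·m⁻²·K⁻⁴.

T ≈ 829 K

First find the stellar flux at distance d: S = L/(4πd²) = 4.56×10²⁵/(4π·(4.62×10⁹)²) = 1.700×10⁵ W/m².
For an isothermal sphere, absorbed (1−a)S·πr² = emitted σ·4πr²·T⁴, so T⁴ = (1−a)S/(4σ).
T⁴ = 0.630·1.700×10⁵/(4·5.67×10⁻⁸) = 4.722×10¹¹ K⁴.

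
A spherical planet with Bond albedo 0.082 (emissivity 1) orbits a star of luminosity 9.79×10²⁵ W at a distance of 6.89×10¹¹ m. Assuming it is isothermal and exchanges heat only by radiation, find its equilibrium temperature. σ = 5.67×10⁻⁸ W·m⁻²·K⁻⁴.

T ≈ 90.3 K

First find the stellar flux at distance d: S = L/(4πd²) = 9.79×10²⁵/(4π·(6.89×10¹¹)²) = 16.41 W/m².
For an isothermal sphere, absorbed (1−a)S·πr² = emitted σ·4πr²·T⁴, so T⁴ = (1−a)S/(4σ).
T⁴ = 0.918·16.41/(4·5.67×10⁻⁸) = 6.643×10⁷ K⁴.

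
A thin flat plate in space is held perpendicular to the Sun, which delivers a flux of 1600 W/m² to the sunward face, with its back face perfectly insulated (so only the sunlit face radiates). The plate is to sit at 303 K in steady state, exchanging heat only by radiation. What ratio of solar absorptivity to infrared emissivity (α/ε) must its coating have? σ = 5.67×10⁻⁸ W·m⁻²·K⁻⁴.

α/ε ≈ 0.299

Balance: αS·A = εσ·1A·T⁴ ⇒ α/ε = σT⁴/S.
α/ε = 5.67×10⁻⁸·(303)⁴/1600 = 5.67×10⁻⁸·8.429×10⁹/1600.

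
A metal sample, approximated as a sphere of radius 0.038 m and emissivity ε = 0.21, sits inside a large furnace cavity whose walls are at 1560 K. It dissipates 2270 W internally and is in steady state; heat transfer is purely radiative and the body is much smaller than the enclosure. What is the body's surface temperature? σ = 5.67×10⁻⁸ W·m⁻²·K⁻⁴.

T ≈ 2010 K

For a small grey body in a large enclosure, net radiated power = εσA(T⁴ − T_w⁴).
Steady state: P = εσA(T⁴ − T_w⁴) with A = 4πr² = 0.01815 m².
T⁴ = P/(εσA) + T_w⁴ = 2270/(0.21·5.67×10⁻⁸·0.01815) + (1560)⁴
    = 1.051×10¹³ + 5.922×10¹² = 1.643×10¹³ K⁴.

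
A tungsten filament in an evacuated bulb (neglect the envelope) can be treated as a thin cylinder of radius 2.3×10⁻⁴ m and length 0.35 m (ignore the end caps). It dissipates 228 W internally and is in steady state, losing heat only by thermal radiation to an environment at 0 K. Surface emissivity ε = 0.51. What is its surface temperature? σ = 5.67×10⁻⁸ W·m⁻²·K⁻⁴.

T ≈ 1990 K

Steady state: internal power = radiated power, P = εσA T⁴.
Radiating area A = 2πrL = 5.058×10⁻⁴ m².
T⁴ = P/(εσA) = 228/(0.51·5.67×10⁻⁸·5.058×10⁻⁴) = 1.559×10¹³ K⁴.
T = (1.559×10¹³)^(1/4).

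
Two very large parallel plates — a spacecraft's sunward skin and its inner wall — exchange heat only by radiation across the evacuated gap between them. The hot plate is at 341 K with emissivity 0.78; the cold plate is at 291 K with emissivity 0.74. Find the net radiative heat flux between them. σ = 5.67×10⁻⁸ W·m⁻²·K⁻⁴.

For two infinite grey parallel plates, q = σ(T₁⁴ − T₂⁴)/(1/ε₁ + 1/ε₂ − 1).
T₁⁴ − T₂⁴ = 1.352×10¹⁰ − 7.171×10⁹ = 6.350×10⁹ K⁴.
1/ε₁ + 1/ε₂ − 1 = 1.282 + 1.351 − 1 = 1.633.
q = 5.67×10⁻⁸ × 6.350×10⁹ / 1.633.

q ≈ 220 W/m²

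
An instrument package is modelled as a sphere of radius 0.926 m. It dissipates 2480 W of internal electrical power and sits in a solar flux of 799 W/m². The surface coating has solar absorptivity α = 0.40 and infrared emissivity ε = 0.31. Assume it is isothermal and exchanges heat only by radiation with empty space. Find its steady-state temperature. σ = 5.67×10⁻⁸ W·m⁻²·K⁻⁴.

At steady state, absorbed solar power + internal power = radiated power.
Absorbed: α·S·A_cross = 0.40·799·2.694 = 861.0 W (cross-section πr²).
Total input = 861.0 + 2480 = 3341 W.
Radiated: εσ·A_surf·T⁴ with A_surf = 4πr² = 10.78 m².
T⁴ = 3341/(0.31·5.67×10⁻⁸·10.78) = 1.764×10¹⁰ K⁴.

T ≈ 364 K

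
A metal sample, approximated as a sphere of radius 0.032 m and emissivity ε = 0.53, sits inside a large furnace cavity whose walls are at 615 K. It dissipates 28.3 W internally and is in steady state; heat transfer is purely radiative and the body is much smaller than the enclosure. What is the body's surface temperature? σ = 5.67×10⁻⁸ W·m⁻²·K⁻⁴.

T ≈ 682 K

For a small grey body in a large enclosure, net radiated power = εσA(T⁴ − T_w⁴).
Steady state: P = εσA(T⁴ − T_w⁴) with A = 4πr² = 0.01287 m².
T⁴ = P/(εσA) + T_w⁴ = 28.3/(0.53·5.67×10⁻⁸·0.01287) + (615)⁴
    = 7.318×10¹⁰ + 1.431×10¹¹ = 2.162×10¹¹ K⁴.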